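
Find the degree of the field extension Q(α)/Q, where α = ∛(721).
[Q(α):Q] = 3

The minimal polynomial of α is x^3 - 721, irreducible over Q since 721 is not a perfect cube (so x^3 - 721 has no rational root). Hence [Q(α):Q] = deg(m_α) = 3.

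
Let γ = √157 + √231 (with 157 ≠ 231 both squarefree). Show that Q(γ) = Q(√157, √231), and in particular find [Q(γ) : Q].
[Q(γ) : Q] = 4 (equivalently, Q(γ) = Q(√157, √231))

Obviously Q(γ) ⊆ Q(√157, √231), and [Q(√157, √231):Q] = 4 (since 157, 231 are distinct squarefree integers > 1 with 36267 not a perfect square). To show equality we compute the minimal polynomial of γ. From γ = √157 + √231: γ^2 = 157 + 2√(36267) + 231 = 388 + 2√(36267), so γ^2 - 388 = 2√(36267); squaring, (γ^2 - 388)^2 = 4·36267, i.e. γ^4 - 776γ^2 + 150544 - 145068 = 0, i.e. γ^4 - 776γ^2 + 5476 = 0. So γ is a root of x^4 - 776x^2 + 5476. This polynomial is irreducible over Q: it has no rational root (each ±√157 ± √231 is irrational), and any factorization into two quadratics over Q would force √(36267) ∈ Q (pairing opposite roots) or √157, √231 ∈ Q (other pairings), all impossible. Hence [Q(γ):Q] = 4 = [Q(√157, √231):Q], so Q(γ) = Q(√157, √231).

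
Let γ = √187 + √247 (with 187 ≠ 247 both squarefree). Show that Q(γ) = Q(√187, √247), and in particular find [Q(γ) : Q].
[Q(γ) : Q] = 4 (equivalently, Q(γ) = Q(√187, √247))

Obviously Q(γ) ⊆ Q(√187, √247), and [Q(√187, √247):Q] = 4 (since 187, 247 are distinct squarefree integers > 1 with 46189 not a perfect square). To show equality we compute the minimal polynomial of γ. From γ = √187 + √247: γ^2 = 187 + 2√(46189) + 247 = 434 + 2√(46189), so γ^2 - 434 = 2√(46189); squaring, (γ^2 - 434)^2 = 4·46189, i.e. γ^4 - 868γ^2 + 188356 - 184756 = 0, i.e. γ^4 - 868γ^2 + 3600 = 0. So γ is a root of x^4 - 868x^2 + 3600. This polynomial is irreducible over Q: it has no rational root (each ±√187 ± √247 is irrational), and any factorization into two quadratics over Q would force √(46189) ∈ Q (pairing opposite roots) or √187, √247 ∈ Q (other pairings), all impossible. Hence [Q(γ):Q] = 4 = [Q(√187, √247):Q], so Q(γ) = Q(√187, √247).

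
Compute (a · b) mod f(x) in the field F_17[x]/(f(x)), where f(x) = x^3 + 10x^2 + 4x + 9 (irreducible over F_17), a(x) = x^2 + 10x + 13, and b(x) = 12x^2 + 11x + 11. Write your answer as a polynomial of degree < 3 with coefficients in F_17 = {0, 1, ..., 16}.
a · b ≡ 16x + 10 (mod f(x))

Multiply in F_17[x]: a(x)·b(x) = (x^2 + 10x + 13)·(12x^2 + 11x + 11) = 12x^4 + 12x^3 + 5x^2 + 15x + 7. This has degree ≥ 3, so divide by f(x) over F_17: 12x^4 + 12x^3 + 5x^2 + 15x + 7 = (12x + 11)·(x^3 + 10x^2 + 4x + 9) + (16x + 10). Hence a·b ≡ 16x + 10 (mod f). (F_17[x]/(f) is a field with 17^3 = 4913 elements since f is irreducible of degree 3.)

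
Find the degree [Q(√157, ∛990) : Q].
[Q(√157, ∛990) : Q] = 6

Let L = Q(√157, ∛990). Since Q(√157) ⊂ L and [Q(√157):Q] = 2, the tower law gives 2 | [L:Q]. Likewise Q(∛990) ⊂ L with [Q(∛990):Q] = 3 (because 990 is not a perfect cube), so 3 | [L:Q]. As gcd(2,3) = 1, [L:Q] is divisible by 6. Conversely L is generated over Q by √157 and ∛990, so [L:Q] ≤ 2·3 = 6. Therefore [Q(√157, ∛990) : Q] = 6.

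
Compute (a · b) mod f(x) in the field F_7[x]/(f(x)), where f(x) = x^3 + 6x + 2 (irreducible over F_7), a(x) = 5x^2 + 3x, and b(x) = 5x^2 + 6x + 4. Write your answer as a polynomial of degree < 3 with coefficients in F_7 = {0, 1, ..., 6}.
a · b ≡ 1 (mod f(x))

Multiply in F_7[x]: a(x)·b(x) = (5x^2 + 3x)·(5x^2 + 6x + 4) = 4x^4 + 3x^3 + 3x^2 + 5x. This has degree ≥ 3, so divide by f(x) over F_7: 4x^4 + 3x^3 + 3x^2 + 5x = (4x + 3)·(x^3 + 6x + 2) + (1). Hence a·b ≡ 1 (mod f). (F_7[x]/(f) is a field with 7^3 = 343 elements since f is irreducible of degree 3.)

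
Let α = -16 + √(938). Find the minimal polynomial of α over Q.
m_α(x) = x^2 + 32x - 682

From α + 16 = √(938), squaring gives (α + 16)^2 = 938, i.e. α^2 + 32α + 256 = 938, so α^2 + 32α - 682 = 0. The discriminant of x^2 + 32x - 682 is (32)^2 - 4·(-682) = 1024 + 2728 = 3752, and 4·(938) is not a perfect square in Q since 938 is squarefree and ≠ 1. Hence x^2 + 32x - 682 is irreducible over Q and is the minimal polynomial of α.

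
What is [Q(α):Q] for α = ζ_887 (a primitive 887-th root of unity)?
[Q(α):Q] = 886

The minimal polynomial of ζ_887 over Q is the 887-th cyclotomic polynomial Φ_887(x), which is irreducible over Q and has degree φ(887) = 886. Hence [Q(α):Q] = φ(887) = 886.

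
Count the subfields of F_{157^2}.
F_{157^2} has 2 subfields

The subfields of F_{p^n} are exactly the fields F_{p^d} for d | n (each is the fixed field of the unique index-d subgroup of Gal(F_{p^n}/F_p) ≅ Z/nZ). The divisors of n = 2 are {1, 2}, giving 2 subfields: F_{157^1}, F_{157^2}.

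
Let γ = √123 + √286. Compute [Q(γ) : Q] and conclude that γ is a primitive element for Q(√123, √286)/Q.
[Q(γ) : Q] = 4 (equivalently, Q(γ) = Q(√123, √286))

Obviously Q(γ) ⊆ Q(√123, √286), and [Q(√123, √286):Q] = 4 (since 123, 286 are distinct squarefree integers > 1 with 35178 not a perfect square). To show equality we compute the minimal polynomial of γ. From γ = √123 + √286: γ^2 = 123 + 2√(35178) + 286 = 409 + 2√(35178), so γ^2 - 409 = 2√(35178); squaring, (γ^2 - 409)^2 = 4·35178, i.e. γ^4 - 818γ^2 + 167281 - 140712 = 0, i.e. γ^4 - 818γ^2 + 26569 = 0. So γ is a root of x^4 - 818x^2 + 26569. This polynomial is irreducible over Q: it has no rational root (each ±√123 ± √286 is irrational), and any factorization into two quadratics over Q would force √(35178) ∈ Q (pairing opposite roots) or √123, √286 ∈ Q (other pairings), all impossible. Hence [Q(γ):Q] = 4 = [Q(√123, √286):Q], so Q(γ) = Q(√123, √286).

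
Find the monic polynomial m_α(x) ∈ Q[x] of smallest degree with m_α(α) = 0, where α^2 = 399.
m_α(x) = x^2 - 399

α satisfies α^2 - 399 = 0, so x^2 - 399 annihilates α. Since d = 399 is squarefree and ≠ 1, it is not a perfect square in Q, so x^2 - 399 has no rational root and is therefore irreducible over Q (a degree-2 polynomial over a field is irreducible iff it has no root). Hence m_α(x) = x^2 - 399.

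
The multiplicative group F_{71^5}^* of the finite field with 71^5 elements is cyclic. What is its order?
|F_{71^5}^*| = 1804229350

F_{71^5} has 71^5 = 1804229351 elements; its multiplicative group consists of all nonzero elements, so |F_{71^5}^*| = 1804229351 - 1 = 1804229350. (It is cyclic since any finite subgroup of the multiplicative group of a field is cyclic.)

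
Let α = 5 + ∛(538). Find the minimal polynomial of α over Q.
m_α(x) = x^3 - 15x^2 + 75x - 663

Set β = α - 5 = ∛(538), so β^3 = 538. Then (α - 5)^3 - 538 = 0, i.e. α is a root of g(x) = (x - 5)^3 - 538 = x^3 - 15x^2 + 75x - 663. Since g(x) = h(x - 5) where h(x) = x^3 - 538, and h is irreducible over Q (because 538 is not a perfect cube, so h has no rational root, and a monic cubic with no rational root is irreducible), g is also irreducible (irreducibility is preserved under the substitution x → x - 5). Hence m_α(x) = x^3 - 15x^2 + 75x - 663.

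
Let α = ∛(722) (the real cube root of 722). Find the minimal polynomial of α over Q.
m_α(x) = x^3 - 722

α satisfies α^3 = 722, so x^3 - 722 annihilates α. By the rational root test, a rational root p/q (in lowest terms) of x^3 - 722 would satisfy p^3 = 722 q^3, forcing q = 1 and p^3 = 722; but 722 is not a perfect cube, contradiction. A monic cubic over Q with no rational root is irreducible (any nontrivial factorization would include a linear factor). Hence x^3 - 722 is the minimal polynomial of α, and in particular [Q(α):Q] = 3.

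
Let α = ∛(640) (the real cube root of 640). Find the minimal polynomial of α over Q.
m_α(x) = x^3 - 640

α satisfies α^3 = 640, so x^3 - 640 annihilates α. By the rational root test, a rational root p/q (in lowest terms) of x^3 - 640 would satisfy p^3 = 640 q^3, forcing q = 1 and p^3 = 640; but 640 is not a perfect cube, contradiction. A monic cubic over Q with no rational root is irreducible (any nontrivial factorization would include a linear factor). Hence x^3 - 640 is the minimal polynomial of α, and in particular [Q(α):Q] = 3.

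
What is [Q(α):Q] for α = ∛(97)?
[Q(α):Q] = 3

The minimal polynomial of α is x^3 - 97, irreducible over Q since 97 is not a perfect cube (so x^3 - 97 has no rational root). Hence [Q(α):Q] = deg(m_α) = 3.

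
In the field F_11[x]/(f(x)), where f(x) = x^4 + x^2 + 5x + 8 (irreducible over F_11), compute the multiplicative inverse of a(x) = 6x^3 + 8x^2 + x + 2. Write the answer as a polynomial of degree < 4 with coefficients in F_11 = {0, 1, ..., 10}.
a(x)^(-1) ≡ 4x^3 + 3x + 9 (mod f(x))

Since f is irreducible over F_11, F_11[x]/(f) is a field and a(x) ≠ 0 has an inverse. Apply the extended Euclidean algorithm to f(x) and a(x) in F_11[x]: f(x) = (2x + 1)·a(x) + (2x^2 + 6);  a(x) = (3x + 4)·(2x^2 + 6) + (5x);  (2x^2 + 6) = (7x)·(5x) + (6). The last nonzero remainder is the constant 6 = gcd(f, a) in F_11. Back-substituting through the division chain expresses 6 = s(x)·a(x) + t(x)·f(x) with s(x) ≡ 2x^3 + 7x + 10 (mod f), so (2x^3 + 7x + 10)·a(x) ≡ 6 (mod f). Multiplying by 6^(-1) ≡ 2 in F_11 gives a(x)^(-1) ≡ 2·(2x^3 + 7x + 10) ≡ 4x^3 + 3x + 9 (mod f). Check: (6x^3 + 8x^2 + x + 2)·(4x^3 + 3x + 9) = 2x^6 + 10x^5 + 9x^3 + 9x^2 + 4x + 7 ≡ 1 (mod x^4 + x^2 + 5x + 8).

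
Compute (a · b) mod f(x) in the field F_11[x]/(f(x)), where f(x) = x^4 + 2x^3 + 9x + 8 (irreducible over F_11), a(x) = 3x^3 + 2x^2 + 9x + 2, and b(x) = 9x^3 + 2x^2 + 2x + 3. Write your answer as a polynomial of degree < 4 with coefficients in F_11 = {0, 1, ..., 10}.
a · b ≡ 10x^3 + 5x^2 + x + 8 (mod f(x))

Multiply in F_11[x]: a(x)·b(x) = (3x^3 + 2x^2 + 9x + 2)·(9x^3 + 2x^2 + 2x + 3) = 5x^6 + 2x^5 + 3x^4 + 5x^3 + 6x^2 + 9x + 6. This has degree ≥ 4, so divide by f(x) over F_11: 5x^6 + 2x^5 + 3x^4 + 5x^3 + 6x^2 + 9x + 6 = (5x^2 + 3x + 8)·(x^4 + 2x^3 + 9x + 8) + (10x^3 + 5x^2 + x + 8). Hence a·b ≡ 10x^3 + 5x^2 + x + 8 (mod f). (F_11[x]/(f) is a field with 11^4 = 14641 elements since f is irreducible of degree 4.)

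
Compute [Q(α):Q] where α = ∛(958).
[Q(α):Q] = 3

The minimal polynomial of α is x^3 - 958, irreducible over Q since 958 is not a perfect cube (so x^3 - 958 has no rational root). Hence [Q(α):Q] = deg(m_α) = 3.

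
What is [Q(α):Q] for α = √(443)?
[Q(α):Q] = 2

[Q(α):Q] equals the degree of the minimal polynomial of α. Here α^2 = 443 and x^2 - 443 is irreducible (d = 443 is squarefree, ≠ 1, hence not a square), so deg(m_α) = 2. Thus [Q(α):Q] = 2.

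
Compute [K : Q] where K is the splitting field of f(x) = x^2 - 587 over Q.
[K : Q] = 2

f(x) = x^2 - 587 factors as (x - √587)(x + √587). The splitting field is K = Q(√587). Since 587 is squarefree and > 1, it is not a perfect square, so x^2 - 587 is irreducible over Q and [Q(√587) : Q] = 2. Hence [K : Q] = 2.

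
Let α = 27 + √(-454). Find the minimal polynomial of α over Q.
m_α(x) = x^2 - 54x + 1183

From α - 27 = √(-454), squaring gives (α - 27)^2 = -454, i.e. α^2 - 54α + 729 = -454, so α^2 - 54α + 1183 = 0. The discriminant of x^2 - 54x + 1183 is (-54)^2 - 4·(1183) = 2916 - 4732 = -1816, and 4·(-454) is not a perfect square in Q since -454 is squarefree and ≠ 1. Hence x^2 - 54x + 1183 is irreducible over Q and is the minimal polynomial of α.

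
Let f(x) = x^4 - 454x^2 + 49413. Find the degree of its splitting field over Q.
[K : Q] = 4

Solving the quadratic in x^2: x^2 = (454 ± √(454^2 - 4·49413))/2 = (454 ± √8464)/2 = (454 ± 92)/2, giving x^2 = 273 or x^2 = 181. So f(x) = (x^2 - 273)(x^2 - 181) and the roots of f are ±√273, ±√181. Hence the splitting field is K = Q(√273, √181). Since 273 and 181 are distinct squarefree integers > 1, their product 49413 is not a perfect square, so √181 ∉ Q(√273). By the tower law [K:Q] = [Q(√273,√181):Q(√273)] · [Q(√273):Q] = 2 · 2 = 4.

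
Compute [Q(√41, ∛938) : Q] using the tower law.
[Q(√41, ∛938) : Q] = 6

Let L = Q(√41, ∛938). Since Q(√41) ⊂ L and [Q(√41):Q] = 2, the tower law gives 2 | [L:Q]. Likewise Q(∛938) ⊂ L with [Q(∛938):Q] = 3 (because 938 is not a perfect cube), so 3 | [L:Q]. As gcd(2,3) = 1, [L:Q] is divisible by 6. Conversely L is generated over Q by √41 and ∛938, so [L:Q] ≤ 2·3 = 6. Therefore [Q(√41, ∛938) : Q] = 6.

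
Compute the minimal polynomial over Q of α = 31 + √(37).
m_α(x) = x^2 - 62x + 924

From α - 31 = √(37), squaring gives (α - 31)^2 = 37, i.e. α^2 - 62α + 961 = 37, so α^2 - 62α + 924 = 0. The discriminant of x^2 - 62x + 924 is (-62)^2 - 4·(924) = 3844 - 3696 = 148, and 4·(37) is not a perfect square in Q since 37 is squarefree and ≠ 1. Hence x^2 - 62x + 924 is irreducible over Q and is the minimal polynomial of α.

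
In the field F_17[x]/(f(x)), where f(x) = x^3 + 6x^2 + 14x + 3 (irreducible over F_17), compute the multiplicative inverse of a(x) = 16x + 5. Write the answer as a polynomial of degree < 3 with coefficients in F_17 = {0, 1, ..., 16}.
a(x)^(-1) ≡ 15x^2 + 12x + 15 (mod f(x))

Since f is irreducible over F_17, F_17[x]/(f) is a field and a(x) ≠ 0 has an inverse. Apply the extended Euclidean algorithm to f(x) and a(x) in F_17[x]: f(x) = (16x^2 + 6x + 16)·a(x) + (8). The last nonzero remainder is the constant 8 = gcd(f, a) in F_17. Back-substituting through the division chain expresses 8 = s(x)·a(x) + t(x)·f(x) with s(x) ≡ x^2 + 11x + 1 (mod f), so (x^2 + 11x + 1)·a(x) ≡ 8 (mod f). Multiplying by 8^(-1) ≡ 15 in F_17 gives a(x)^(-1) ≡ 15·(x^2 + 11x + 1) ≡ 15x^2 + 12x + 15 (mod f). Check: (16x + 5)·(15x^2 + 12x + 15) = 2x^3 + 12x^2 + 11x + 7 ≡ 1 (mod x^3 + 6x^2 + 14x + 3).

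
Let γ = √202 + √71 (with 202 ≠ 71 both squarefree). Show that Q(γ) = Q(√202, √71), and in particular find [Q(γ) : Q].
[Q(γ) : Q] = 4 (equivalently, Q(γ) = Q(√202, √71))

Obviously Q(γ) ⊆ Q(√202, √71), and [Q(√202, √71):Q] = 4 (since 202, 71 are distinct squarefree integers > 1 with 14342 not a perfect square). To show equality we compute the minimal polynomial of γ. From γ = √202 + √71: γ^2 = 202 + 2√(14342) + 71 = 273 + 2√(14342), so γ^2 - 273 = 2√(14342); squaring, (γ^2 - 273)^2 = 4·14342, i.e. γ^4 - 546γ^2 + 74529 - 57368 = 0, i.e. γ^4 - 546γ^2 + 17161 = 0. So γ is a root of x^4 - 546x^2 + 17161. This polynomial is irreducible over Q: it has no rational root (each ±√202 ± √71 is irrational), and any factorization into two quadratics over Q would force √(14342) ∈ Q (pairing opposite roots) or √202, √71 ∈ Q (other pairings), all impossible. Hence [Q(γ):Q] = 4 = [Q(√202, √71):Q], so Q(γ) = Q(√202, √71).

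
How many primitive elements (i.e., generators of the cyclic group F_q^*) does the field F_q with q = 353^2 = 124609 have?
There are φ(124608) = 37120 primitive elements

F_q^* is cyclic of order q - 1 = 124608. A cyclic group of order m has exactly φ(m) generators. Here m = 124608 = 2^6 · 3 · 11 · 59, so the number of primitive elements is φ(124608) = 37120.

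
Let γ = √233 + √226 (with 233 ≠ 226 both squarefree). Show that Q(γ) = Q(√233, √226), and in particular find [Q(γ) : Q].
[Q(γ) : Q] = 4 (equivalently, Q(γ) = Q(√233, √226))

Obviously Q(γ) ⊆ Q(√233, √226), and [Q(√233, √226):Q] = 4 (since 233, 226 are distinct squarefree integers > 1 with 52658 not a perfect square). To show equality we compute the minimal polynomial of γ. From γ = √233 + √226: γ^2 = 233 + 2√(52658) + 226 = 459 + 2√(52658), so γ^2 - 459 = 2√(52658); squaring, (γ^2 - 459)^2 = 4·52658, i.e. γ^4 - 918γ^2 + 210681 - 210632 = 0, i.e. γ^4 - 918γ^2 + 49 = 0. So γ is a root of x^4 - 918x^2 + 49. This polynomial is irreducible over Q: it has no rational root (each ±√233 ± √226 is irrational), and any factorization into two quadratics over Q would force √(52658) ∈ Q (pairing opposite roots) or √233, √226 ∈ Q (other pairings), all impossible. Hence [Q(γ):Q] = 4 = [Q(√233, √226):Q], so Q(γ) = Q(√233, √226).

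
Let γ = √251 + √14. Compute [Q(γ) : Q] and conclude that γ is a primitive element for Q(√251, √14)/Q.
[Q(γ) : Q] = 4 (equivalently, Q(γ) = Q(√251, √14))

Obviously Q(γ) ⊆ Q(√251, √14), and [Q(√251, √14):Q] = 4 (since 251, 14 are distinct squarefree integers > 1 with 3514 not a perfect square). To show equality we compute the minimal polynomial of γ. From γ = √251 + √14: γ^2 = 251 + 2√(3514) + 14 = 265 + 2√(3514), so γ^2 - 265 = 2√(3514); squaring, (γ^2 - 265)^2 = 4·3514, i.e. γ^4 - 530γ^2 + 70225 - 14056 = 0, i.e. γ^4 - 530γ^2 + 56169 = 0. So γ is a root of x^4 - 530x^2 + 56169. This polynomial is irreducible over Q: it has no rational root (each ±√251 ± √14 is irrational), and any factorization into two quadratics over Q would force √(3514) ∈ Q (pairing opposite roots) or √251, √14 ∈ Q (other pairings), all impossible. Hence [Q(γ):Q] = 4 = [Q(√251, √14):Q], so Q(γ) = Q(√251, √14).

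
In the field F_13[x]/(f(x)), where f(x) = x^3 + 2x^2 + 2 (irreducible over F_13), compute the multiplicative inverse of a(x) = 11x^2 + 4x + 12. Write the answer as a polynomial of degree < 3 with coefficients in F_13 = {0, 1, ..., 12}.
a(x)^(-1) ≡ 12x^2 + 11x + 7 (mod f(x))

Since f is irreducible over F_13, F_13[x]/(f) is a field and a(x) ≠ 0 has an inverse. Apply the extended Euclidean algorithm to f(x) and a(x) in F_13[x]: f(x) = (6x + 11)·a(x) + (x);  a(x) = (11x + 4)·(x) + (12). The last nonzero remainder is the constant 12 = gcd(f, a) in F_13. Back-substituting through the division chain expresses 12 = s(x)·a(x) + t(x)·f(x) with s(x) ≡ x^2 + 2x + 6 (mod f), so (x^2 + 2x + 6)·a(x) ≡ 12 (mod f). Multiplying by 12^(-1) ≡ 12 in F_13 gives a(x)^(-1) ≡ 12·(x^2 + 2x + 6) ≡ 12x^2 + 11x + 7 (mod f). Check: (11x^2 + 4x + 12)·(12x^2 + 11x + 7) = 2x^4 + 5x^2 + 4x + 6 ≡ 1 (mod x^3 + 2x^2 + 2).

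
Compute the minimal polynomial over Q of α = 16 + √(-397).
m_α(x) = x^2 - 32x + 653

From α - 16 = √(-397), squaring gives (α - 16)^2 = -397, i.e. α^2 - 32α + 256 = -397, so α^2 - 32α + 653 = 0. The discriminant of x^2 - 32x + 653 is (-32)^2 - 4·(653) = 1024 - 2612 = -1588, and 4·(-397) is not a perfect square in Q since -397 is squarefree and ≠ 1. Hence x^2 - 32x + 653 is irreducible over Q and is the minimal polynomial of α.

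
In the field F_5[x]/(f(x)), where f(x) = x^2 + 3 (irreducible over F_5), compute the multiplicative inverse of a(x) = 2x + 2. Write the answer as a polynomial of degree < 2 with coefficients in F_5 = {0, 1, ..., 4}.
a(x)^(-1) ≡ 3x + 2 (mod f(x))

Since f is irreducible over F_5, F_5[x]/(f) is a field and a(x) ≠ 0 has an inverse. Apply the extended Euclidean algorithm to f(x) and a(x) in F_5[x]: f(x) = (3x + 2)·a(x) + (4). The last nonzero remainder is the constant 4 = gcd(f, a) in F_5. Back-substituting through the division chain expresses 4 = s(x)·a(x) + t(x)·f(x) with s(x) ≡ 2x + 3 (mod f), so (2x + 3)·a(x) ≡ 4 (mod f). Multiplying by 4^(-1) ≡ 4 in F_5 gives a(x)^(-1) ≡ 4·(2x + 3) ≡ 3x + 2 (mod f). Check: (2x + 2)·(3x + 2) = x^2 + 4 ≡ 1 (mod x^2 + 3).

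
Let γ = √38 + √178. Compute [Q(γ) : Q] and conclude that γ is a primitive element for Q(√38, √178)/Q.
[Q(γ) : Q] = 4 (equivalently, Q(γ) = Q(√38, √178))

Obviously Q(γ) ⊆ Q(√38, √178), and [Q(√38, √178):Q] = 4 (since 38, 178 are distinct squarefree integers > 1 with 6764 not a perfect square). To show equality we compute the minimal polynomial of γ. From γ = √38 + √178: γ^2 = 38 + 2√(6764) + 178 = 216 + 2√(6764), so γ^2 - 216 = 2√(6764); squaring, (γ^2 - 216)^2 = 4·6764, i.e. γ^4 - 432γ^2 + 46656 - 27056 = 0, i.e. γ^4 - 432γ^2 + 19600 = 0. So γ is a root of x^4 - 432x^2 + 19600. This polynomial is irreducible over Q: it has no rational root (each ±√38 ± √178 is irrational), and any factorization into two quadratics over Q would force √(6764) ∈ Q (pairing opposite roots) or √38, √178 ∈ Q (other pairings), all impossible. Hence [Q(γ):Q] = 4 = [Q(√38, √178):Q], so Q(γ) = Q(√38, √178).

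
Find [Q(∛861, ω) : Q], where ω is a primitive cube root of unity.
[Q(∛861, ω) : Q] = 6

[Q(∛861):Q] = 3 (min poly x^3 - 861, irreducible since 861 is not a perfect cube). [Q(ω):Q] = 2 (min poly x^2 + x + 1). Since Q(∛861) ⊂ R and ω ∉ R, we have ω ∉ Q(∛861), so x^2 + x + 1 remains irreducible over Q(∛861) and [Q(∛861, ω) : Q(∛861)] = 2. By the tower law, [Q(∛861, ω) : Q] = 3 · 2 = 6. (In fact Q(∛861, ω) is the splitting field of x^3 - 861 over Q.)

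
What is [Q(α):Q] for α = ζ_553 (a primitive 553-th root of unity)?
[Q(α):Q] = 468

The minimal polynomial of ζ_553 over Q is the 553-th cyclotomic polynomial Φ_553(x), which is irreducible over Q and has degree φ(553) = 468. Hence [Q(α):Q] = φ(553) = 468.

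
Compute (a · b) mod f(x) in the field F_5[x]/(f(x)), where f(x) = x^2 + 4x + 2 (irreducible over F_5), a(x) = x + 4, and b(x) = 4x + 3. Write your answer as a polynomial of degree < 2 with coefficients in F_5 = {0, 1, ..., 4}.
a · b ≡ 3x + 4 (mod f(x))

Multiply in F_5[x]: a(x)·b(x) = (x + 4)·(4x + 3) = 4x^2 + 4x + 2. This has degree ≥ 2, so divide by f(x) over F_5: 4x^2 + 4x + 2 = (4)·(x^2 + 4x + 2) + (3x + 4). Hence a·b ≡ 3x + 4 (mod f). (F_5[x]/(f) is a field with 5^2 = 25 elements since f is irreducible of degree 2.)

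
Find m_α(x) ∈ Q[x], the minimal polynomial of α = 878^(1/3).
m_α(x) = x^3 - 878

α satisfies α^3 = 878, so x^3 - 878 annihilates α. By the rational root test, a rational root p/q (in lowest terms) of x^3 - 878 would satisfy p^3 = 878 q^3, forcing q = 1 and p^3 = 878; but 878 is not a perfect cube, contradiction. A monic cubic over Q with no rational root is irreducible (any nontrivial factorization would include a linear factor). Hence x^3 - 878 is the minimal polynomial of α, and in particular [Q(α):Q] = 3.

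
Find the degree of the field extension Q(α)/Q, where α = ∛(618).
[Q(α):Q] = 3

The minimal polynomial of α is x^3 - 618, irreducible over Q since 618 is not a perfect cube (so x^3 - 618 has no rational root). Hence [Q(α):Q] = deg(m_α) = 3.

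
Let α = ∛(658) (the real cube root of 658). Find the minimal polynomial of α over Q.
m_α(x) = x^3 - 658

α satisfies α^3 = 658, so x^3 - 658 annihilates α. By the rational root test, a rational root p/q (in lowest terms) of x^3 - 658 would satisfy p^3 = 658 q^3, forcing q = 1 and p^3 = 658; but 658 is not a perfect cube, contradiction. A monic cubic over Q with no rational root is irreducible (any nontrivial factorization would include a linear factor). Hence x^3 - 658 is the minimal polynomial of α, and in particular [Q(α):Q] = 3.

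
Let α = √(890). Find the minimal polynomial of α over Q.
m_α(x) = x^2 - 890

α satisfies α^2 - 890 = 0, so x^2 - 890 annihilates α. Since d = 890 is squarefree and ≠ 1, it is not a perfect square in Q, so x^2 - 890 has no rational root and is therefore irreducible over Q (a degree-2 polynomial over a field is irreducible iff it has no root). Hence m_α(x) = x^2 - 890.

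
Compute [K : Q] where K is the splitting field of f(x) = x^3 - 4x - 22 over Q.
[K : Q] = 6

By the rational root test, any rational root of the monic integer polynomial f(x) = x^3 - 4x - 22 must be an integer dividing the constant term -22, i.e. one of ±{1, 2, 11, 22}. Evaluating: f(1) = -25, f(-1) = -19, f(2) = -22, f(-2) = -22, f(11) = 1265, f(-11) = -1309, f(22) = 10538, f(-22) = -10582; none is 0, so f has no rational root and is therefore irreducible over Q (a cubic with no linear factor over a field is irreducible). For an irreducible cubic, the Galois group is A_3 or S_3 according as the discriminant disc(f) = -4a^3 - 27b^2 = -4·(-4)^3 - 27·(-22)^2 = -12812 is or is not a square in Q. Here disc(f) = -12812 is not a perfect square in Q, so the Galois group of f over Q is not contained in A_3 and must be all of S_3. The splitting field has degree |S_3| = 6 over Q, so [K : Q] = 6.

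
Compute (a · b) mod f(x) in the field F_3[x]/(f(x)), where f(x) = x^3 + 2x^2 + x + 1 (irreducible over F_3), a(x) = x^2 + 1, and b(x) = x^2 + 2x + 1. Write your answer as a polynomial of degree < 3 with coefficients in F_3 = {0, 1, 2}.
a · b ≡ x^2 + x + 1 (mod f(x))

Multiply in F_3[x]: a(x)·b(x) = (x^2 + 1)·(x^2 + 2x + 1) = x^4 + 2x^3 + 2x^2 + 2x + 1. This has degree ≥ 3, so divide by f(x) over F_3: x^4 + 2x^3 + 2x^2 + 2x + 1 = (x)·(x^3 + 2x^2 + x + 1) + (x^2 + x + 1). Hence a·b ≡ x^2 + x + 1 (mod f). (F_3[x]/(f) is a field with 3^3 = 27 elements since f is irreducible of degree 3.)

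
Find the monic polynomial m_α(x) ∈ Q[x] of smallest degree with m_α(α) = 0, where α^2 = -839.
m_α(x) = x^2 + 839

α satisfies α^2 + 839 = 0, so x^2 + 839 annihilates α. Since d = -839 is squarefree and ≠ 1, it is not a perfect square in Q, so x^2 + 839 has no rational root and is therefore irreducible over Q (a degree-2 polynomial over a field is irreducible iff it has no root). Hence m_α(x) = x^2 + 839.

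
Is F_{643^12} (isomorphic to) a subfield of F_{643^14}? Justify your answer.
No: F_{643^12} is not a subfield of F_{643^14}

F_{p^m} embeds in F_{p^n} iff m | n. Here 12 ∤ 14 (since 14 = 1·12 + 2 with remainder 2 ≠ 0), so F_{643^12} is not a subfield of F_{643^14}. Equivalently: if it were, the tower law would give 12 = [F_{643^12}:F_643] dividing [F_{643^14}:F_643] = 14, contradiction.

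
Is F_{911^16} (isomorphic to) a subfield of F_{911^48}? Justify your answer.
Yes: F_{911^16} is a subfield of F_{911^48}

F_{p^m} embeds in F_{p^n} iff m | n (since F_{p^n} is the splitting field of x^(p^n) - x, and F_{p^m} ⊂ F_{p^n} forces p^n to be a power of p^m, i.e. m | n; conversely if m | n then every root of x^(p^m) - x is a root of x^(p^n) - x). Here 16 | 48 (since 48 = 3·16), so F_{911^16} is a subfield of F_{911^48}, and [F_{911^48} : F_{911^16}] = 48/16 = 3.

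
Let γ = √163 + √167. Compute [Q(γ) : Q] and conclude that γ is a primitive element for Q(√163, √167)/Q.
[Q(γ) : Q] = 4 (equivalently, Q(γ) = Q(√163, √167))

Obviously Q(γ) ⊆ Q(√163, √167), and [Q(√163, √167):Q] = 4 (since 163, 167 are distinct squarefree integers > 1 with 27221 not a perfect square). To show equality we compute the minimal polynomial of γ. From γ = √163 + √167: γ^2 = 163 + 2√(27221) + 167 = 330 + 2√(27221), so γ^2 - 330 = 2√(27221); squaring, (γ^2 - 330)^2 = 4·27221, i.e. γ^4 - 660γ^2 + 108900 - 108884 = 0, i.e. γ^4 - 660γ^2 + 16 = 0. So γ is a root of x^4 - 660x^2 + 16. This polynomial is irreducible over Q: it has no rational root (each ±√163 ± √167 is irrational), and any factorization into two quadratics over Q would force √(27221) ∈ Q (pairing opposite roots) or √163, √167 ∈ Q (other pairings), all impossible. Hence [Q(γ):Q] = 4 = [Q(√163, √167):Q], so Q(γ) = Q(√163, √167).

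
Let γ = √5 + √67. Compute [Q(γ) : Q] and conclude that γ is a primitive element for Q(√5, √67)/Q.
[Q(γ) : Q] = 4 (equivalently, Q(γ) = Q(√5, √67))

Obviously Q(γ) ⊆ Q(√5, √67), and [Q(√5, √67):Q] = 4 (since 5, 67 are distinct squarefree integers > 1 with 335 not a perfect square). To show equality we compute the minimal polynomial of γ. From γ = √5 + √67: γ^2 = 5 + 2√(335) + 67 = 72 + 2√(335), so γ^2 - 72 = 2√(335); squaring, (γ^2 - 72)^2 = 4·335, i.e. γ^4 - 144γ^2 + 5184 - 1340 = 0, i.e. γ^4 - 144γ^2 + 3844 = 0. So γ is a root of x^4 - 144x^2 + 3844. This polynomial is irreducible over Q: it has no rational root (each ±√5 ± √67 is irrational), and any factorization into two quadratics over Q would force √(335) ∈ Q (pairing opposite roots) or √5, √67 ∈ Q (other pairings), all impossible. Hence [Q(γ):Q] = 4 = [Q(√5, √67):Q], so Q(γ) = Q(√5, √67).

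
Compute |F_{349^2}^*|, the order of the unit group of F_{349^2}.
|F_{349^2}^*| = 121800

F_{349^2} has 349^2 = 121801 elements; its multiplicative group consists of all nonzero elements, so |F_{349^2}^*| = 121801 - 1 = 121800. (It is cyclic since any finite subgroup of the multiplicative group of a field is cyclic.)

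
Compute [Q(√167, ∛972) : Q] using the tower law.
[Q(√167, ∛972) : Q] = 6

Let L = Q(√167, ∛972). Since Q(√167) ⊂ L and [Q(√167):Q] = 2, the tower law gives 2 | [L:Q]. Likewise Q(∛972) ⊂ L with [Q(∛972):Q] = 3 (because 972 is not a perfect cube), so 3 | [L:Q]. As gcd(2,3) = 1, [L:Q] is divisible by 6. Conversely L is generated over Q by √167 and ∛972, so [L:Q] ≤ 2·3 = 6. Therefore [Q(√167, ∛972) : Q] = 6.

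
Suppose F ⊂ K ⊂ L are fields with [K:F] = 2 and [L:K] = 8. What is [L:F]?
[L:F] = 16

The tower law says that for any tower of field extensions F ⊂ K ⊂ L with finite degrees, [L:F] = [L:K] · [K:F]. Here this gives [L:F] = 8 · 2 = 16.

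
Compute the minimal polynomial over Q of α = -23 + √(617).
m_α(x) = x^2 + 46x - 88

From α + 23 = √(617), squaring gives (α + 23)^2 = 617, i.e. α^2 + 46α + 529 = 617, so α^2 + 46α - 88 = 0. The discriminant of x^2 + 46x - 88 is (46)^2 - 4·(-88) = 2116 + 352 = 2468, and 4·(617) is not a perfect square in Q since 617 is squarefree and ≠ 1. Hence x^2 + 46x - 88 is irreducible over Q and is the minimal polynomial of α.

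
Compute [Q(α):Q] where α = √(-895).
[Q(α):Q] = 2

[Q(α):Q] equals the degree of the minimal polynomial of α. Here α^2 = -895 and x^2 + 895 is irreducible (d = -895 is squarefree, ≠ 1, hence not a square), so deg(m_α) = 2. Thus [Q(α):Q] = 2.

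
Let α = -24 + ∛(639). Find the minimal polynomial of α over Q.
m_α(x) = x^3 + 72x^2 + 1728x + 13185

Set β = α + 24 = ∛(639), so β^3 = 639. Then (α + 24)^3 - 639 = 0, i.e. α is a root of g(x) = (x + 24)^3 - 639 = x^3 + 72x^2 + 1728x + 13185. Since g(x) = h(x + 24) where h(x) = x^3 - 639, and h is irreducible over Q (because 639 is not a perfect cube, so h has no rational root, and a monic cubic with no rational root is irreducible), g is also irreducible (irreducibility is preserved under the substitution x → x + 24). Hence m_α(x) = x^3 + 72x^2 + 1728x + 13185.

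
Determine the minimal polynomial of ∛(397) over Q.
m_α(x) = x^3 - 397

α satisfies α^3 = 397, so x^3 - 397 annihilates α. By the rational root test, a rational root p/q (in lowest terms) of x^3 - 397 would satisfy p^3 = 397 q^3, forcing q = 1 and p^3 = 397; but 397 is not a perfect cube, contradiction. A monic cubic over Q with no rational root is irreducible (any nontrivial factorization would include a linear factor). Hence x^3 - 397 is the minimal polynomial of α, and in particular [Q(α):Q] = 3.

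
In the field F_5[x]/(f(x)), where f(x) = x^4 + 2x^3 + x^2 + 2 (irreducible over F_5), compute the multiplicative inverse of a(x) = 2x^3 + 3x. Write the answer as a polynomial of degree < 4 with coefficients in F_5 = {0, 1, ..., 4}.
a(x)^(-1) ≡ 3x^3 + 4x^2 + 3x + 4 (mod f(x))

Since f is irreducible over F_5, F_5[x]/(f) is a field and a(x) ≠ 0 has an inverse. Apply the extended Euclidean algorithm to f(x) and a(x) in F_5[x]: f(x) = (3x + 1)·a(x) + (2x^2 + 2x + 2);  a(x) = (x + 4)·(2x^2 + 2x + 2) + (3x + 2);  (2x^2 + 2x + 2) = (4x + 3)·(3x + 2) + (1). The last nonzero remainder is the constant 1 = gcd(f, a) in F_5. Back-substituting through the division chain expresses 1 = s(x)·a(x) + t(x)·f(x) with s(x) ≡ 3x^3 + 4x^2 + 3x + 4 (mod f), so a(x)^(-1) ≡ s(x) = 3x^3 + 4x^2 + 3x + 4 (mod f). Check: (2x^3 + 3x)·(3x^3 + 4x^2 + 3x + 4) = x^6 + 3x^5 + 4x^2 + 2x ≡ 1 (mod x^4 + 2x^3 + x^2 + 2).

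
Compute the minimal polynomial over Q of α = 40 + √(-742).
m_α(x) = x^2 - 80x + 2342

From α - 40 = √(-742), squaring gives (α - 40)^2 = -742, i.e. α^2 - 80α + 1600 = -742, so α^2 - 80α + 2342 = 0. The discriminant of x^2 - 80x + 2342 is (-80)^2 - 4·(2342) = 6400 - 9368 = -2968, and 4·(-742) is not a perfect square in Q since -742 is squarefree and ≠ 1. Hence x^2 - 80x + 2342 is irreducible over Q and is the minimal polynomial of α.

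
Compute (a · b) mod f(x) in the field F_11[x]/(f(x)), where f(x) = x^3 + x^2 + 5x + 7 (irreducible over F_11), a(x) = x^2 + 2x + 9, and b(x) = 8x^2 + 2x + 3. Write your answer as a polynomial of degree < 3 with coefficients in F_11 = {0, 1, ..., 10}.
a · b ≡ 7x^2 + 6x + 1 (mod f(x))

Multiply in F_11[x]: a(x)·b(x) = (x^2 + 2x + 9)·(8x^2 + 2x + 3) = 8x^4 + 7x^3 + 2x^2 + 2x + 5. This has degree ≥ 3, so divide by f(x) over F_11: 8x^4 + 7x^3 + 2x^2 + 2x + 5 = (8x + 10)·(x^3 + x^2 + 5x + 7) + (7x^2 + 6x + 1). Hence a·b ≡ 7x^2 + 6x + 1 (mod f). (F_11[x]/(f) is a field with 11^3 = 1331 elements since f is irreducible of degree 3.)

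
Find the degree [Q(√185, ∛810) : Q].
[Q(√185, ∛810) : Q] = 6

Let L = Q(√185, ∛810). Since Q(√185) ⊂ L and [Q(√185):Q] = 2, the tower law gives 2 | [L:Q]. Likewise Q(∛810) ⊂ L with [Q(∛810):Q] = 3 (because 810 is not a perfect cube), so 3 | [L:Q]. As gcd(2,3) = 1, [L:Q] is divisible by 6. Conversely L is generated over Q by √185 and ∛810, so [L:Q] ≤ 2·3 = 6. Therefore [Q(√185, ∛810) : Q] = 6.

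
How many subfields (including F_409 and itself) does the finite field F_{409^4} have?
F_{409^4} has 3 subfields

The subfields of F_{p^n} are exactly the fields F_{p^d} for d | n (each is the fixed field of the unique index-d subgroup of Gal(F_{p^n}/F_p) ≅ Z/nZ). The divisors of n = 4 are {1, 2, 4}, giving 3 subfields: F_{409^1}, F_{409^2}, F_{409^4}.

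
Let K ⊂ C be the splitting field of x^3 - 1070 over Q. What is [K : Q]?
[K : Q] = 6

The roots of x^3 - 1070 are ∛1070, ω∛1070, ω^2∛1070 where ω = e^(2πi/3) is a primitive cube root of unity, so K = Q(∛1070, ω). Now [Q(∛1070):Q] = 3 (since 1070 is not a perfect cube, x^3 - 1070 is irreducible) and [Q(ω):Q] = 2. Both 2 and 3 divide [K:Q], and [K:Q] ≤ 3·2 = 6, so [K:Q] = 6. (Equivalently: Q(∛1070) ⊂ R but ω ∉ R, so [K : Q(∛1070)] = 2.)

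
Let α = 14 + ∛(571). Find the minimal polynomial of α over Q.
m_α(x) = x^3 - 42x^2 + 588x - 3315

Set β = α - 14 = ∛(571), so β^3 = 571. Then (α - 14)^3 - 571 = 0, i.e. α is a root of g(x) = (x - 14)^3 - 571 = x^3 - 42x^2 + 588x - 3315. Since g(x) = h(x - 14) where h(x) = x^3 - 571, and h is irreducible over Q (because 571 is not a perfect cube, so h has no rational root, and a monic cubic with no rational root is irreducible), g is also irreducible (irreducibility is preserved under the substitution x → x - 14). Hence m_α(x) = x^3 - 42x^2 + 588x - 3315.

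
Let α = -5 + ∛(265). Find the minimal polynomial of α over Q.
m_α(x) = x^3 + 15x^2 + 75x - 140

Set β = α + 5 = ∛(265), so β^3 = 265. Then (α + 5)^3 - 265 = 0, i.e. α is a root of g(x) = (x + 5)^3 - 265 = x^3 + 15x^2 + 75x - 140. Since g(x) = h(x + 5) where h(x) = x^3 - 265, and h is irreducible over Q (because 265 is not a perfect cube, so h has no rational root, and a monic cubic with no rational root is irreducible), g is also irreducible (irreducibility is preserved under the substitution x → x + 5). Hence m_α(x) = x^3 + 15x^2 + 75x - 140.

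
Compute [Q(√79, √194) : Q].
[Q(√79, √194) : Q] = 4

[Q(√79):Q] = 2 (min poly x^2 - 79, irreducible since 79 is squarefree > 1). For the top step, suppose √194 ∈ Q(√79), say √194 = c + d√79 with c, d ∈ Q. Squaring: 194 = c^2 + 79d^2 + 2cd√79. Since √79 ∉ Q this forces 2cd = 0. If d = 0 then √194 = c ∈ Q, contradicting 194 squarefree > 1. If c = 0 then 194 = 79d^2, so 79·194 = (79d)^2 is a perfect square in Q — but 79·194 = 15326 is not a perfect square (since 79 and 194 are distinct squarefree integers). Contradiction. Hence √194 ∉ Q(√79), so x^2 - 194 stays irreducible over Q(√79) and [Q(√79, √194) : Q(√79)] = 2. By the tower law, [Q(√79, √194) : Q] = 2 · 2 = 4.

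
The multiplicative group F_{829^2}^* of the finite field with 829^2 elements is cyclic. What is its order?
|F_{829^2}^*| = 687240

F_{829^2} has 829^2 = 687241 elements; its multiplicative group consists of all nonzero elements, so |F_{829^2}^*| = 687241 - 1 = 687240. (It is cyclic since any finite subgroup of the multiplicative group of a field is cyclic.)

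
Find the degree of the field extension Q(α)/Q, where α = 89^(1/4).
[Q(α):Q] = 4

α is a root of x^4 - 89. By Eisenstein's criterion at the prime p = 89 (which divides the constant term 89 but p^2 = 7921 does not, since 89 is squarefree), x^4 - 89 is irreducible over Q. Hence [Q(α):Q] = 4.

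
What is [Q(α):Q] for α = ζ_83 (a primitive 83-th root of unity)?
[Q(α):Q] = 82

The minimal polynomial of ζ_83 over Q is the 83-th cyclotomic polynomial Φ_83(x), which is irreducible over Q and has degree φ(83) = 82. Hence [Q(α):Q] = φ(83) = 82.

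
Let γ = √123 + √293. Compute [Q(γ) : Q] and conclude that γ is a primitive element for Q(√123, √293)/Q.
[Q(γ) : Q] = 4 (equivalently, Q(γ) = Q(√123, √293))

Obviously Q(γ) ⊆ Q(√123, √293), and [Q(√123, √293):Q] = 4 (since 123, 293 are distinct squarefree integers > 1 with 36039 not a perfect square). To show equality we compute the minimal polynomial of γ. From γ = √123 + √293: γ^2 = 123 + 2√(36039) + 293 = 416 + 2√(36039), so γ^2 - 416 = 2√(36039); squaring, (γ^2 - 416)^2 = 4·36039, i.e. γ^4 - 832γ^2 + 173056 - 144156 = 0, i.e. γ^4 - 832γ^2 + 28900 = 0. So γ is a root of x^4 - 832x^2 + 28900. This polynomial is irreducible over Q: it has no rational root (each ±√123 ± √293 is irrational), and any factorization into two quadratics over Q would force √(36039) ∈ Q (pairing opposite roots) or √123, √293 ∈ Q (other pairings), all impossible. Hence [Q(γ):Q] = 4 = [Q(√123, √293):Q], so Q(γ) = Q(√123, √293).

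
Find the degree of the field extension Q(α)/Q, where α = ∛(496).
[Q(α):Q] = 3

The minimal polynomial of α is x^3 - 496, irreducible over Q since 496 is not a perfect cube (so x^3 - 496 has no rational root). Hence [Q(α):Q] = deg(m_α) = 3.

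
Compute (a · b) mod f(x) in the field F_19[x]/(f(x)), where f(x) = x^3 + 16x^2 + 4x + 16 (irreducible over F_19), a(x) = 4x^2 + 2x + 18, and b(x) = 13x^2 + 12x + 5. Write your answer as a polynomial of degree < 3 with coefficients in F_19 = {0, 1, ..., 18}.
a · b ≡ 13x + 1 (mod f(x))

Multiply in F_19[x]: a(x)·b(x) = (4x^2 + 2x + 18)·(13x^2 + 12x + 5) = 14x^4 + 17x^3 + 12x^2 + 17x + 14. This has degree ≥ 3, so divide by f(x) over F_19: 14x^4 + 17x^3 + 12x^2 + 17x + 14 = (14x + 2)·(x^3 + 16x^2 + 4x + 16) + (13x + 1). Hence a·b ≡ 13x + 1 (mod f). (F_19[x]/(f) is a field with 19^3 = 6859 elements since f is irreducible of degree 3.)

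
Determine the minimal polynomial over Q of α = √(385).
m_α(x) = x^2 - 385

α satisfies α^2 - 385 = 0, so x^2 - 385 annihilates α. Since d = 385 is squarefree and ≠ 1, it is not a perfect square in Q, so x^2 - 385 has no rational root and is therefore irreducible over Q (a degree-2 polynomial over a field is irreducible iff it has no root). Hence m_α(x) = x^2 - 385.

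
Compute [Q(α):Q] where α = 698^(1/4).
[Q(α):Q] = 4

α is a root of x^4 - 698. By Eisenstein's criterion at the prime p = 2 (which divides the constant term 698 but p^2 = 4 does not, since 698 is squarefree), x^4 - 698 is irreducible over Q. Hence [Q(α):Q] = 4.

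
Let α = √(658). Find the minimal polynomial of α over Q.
m_α(x) = x^2 - 658

α satisfies α^2 - 658 = 0, so x^2 - 658 annihilates α. Since d = 658 is squarefree and ≠ 1, it is not a perfect square in Q, so x^2 - 658 has no rational root and is therefore irreducible over Q (a degree-2 polynomial over a field is irreducible iff it has no root). Hence m_α(x) = x^2 - 658.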